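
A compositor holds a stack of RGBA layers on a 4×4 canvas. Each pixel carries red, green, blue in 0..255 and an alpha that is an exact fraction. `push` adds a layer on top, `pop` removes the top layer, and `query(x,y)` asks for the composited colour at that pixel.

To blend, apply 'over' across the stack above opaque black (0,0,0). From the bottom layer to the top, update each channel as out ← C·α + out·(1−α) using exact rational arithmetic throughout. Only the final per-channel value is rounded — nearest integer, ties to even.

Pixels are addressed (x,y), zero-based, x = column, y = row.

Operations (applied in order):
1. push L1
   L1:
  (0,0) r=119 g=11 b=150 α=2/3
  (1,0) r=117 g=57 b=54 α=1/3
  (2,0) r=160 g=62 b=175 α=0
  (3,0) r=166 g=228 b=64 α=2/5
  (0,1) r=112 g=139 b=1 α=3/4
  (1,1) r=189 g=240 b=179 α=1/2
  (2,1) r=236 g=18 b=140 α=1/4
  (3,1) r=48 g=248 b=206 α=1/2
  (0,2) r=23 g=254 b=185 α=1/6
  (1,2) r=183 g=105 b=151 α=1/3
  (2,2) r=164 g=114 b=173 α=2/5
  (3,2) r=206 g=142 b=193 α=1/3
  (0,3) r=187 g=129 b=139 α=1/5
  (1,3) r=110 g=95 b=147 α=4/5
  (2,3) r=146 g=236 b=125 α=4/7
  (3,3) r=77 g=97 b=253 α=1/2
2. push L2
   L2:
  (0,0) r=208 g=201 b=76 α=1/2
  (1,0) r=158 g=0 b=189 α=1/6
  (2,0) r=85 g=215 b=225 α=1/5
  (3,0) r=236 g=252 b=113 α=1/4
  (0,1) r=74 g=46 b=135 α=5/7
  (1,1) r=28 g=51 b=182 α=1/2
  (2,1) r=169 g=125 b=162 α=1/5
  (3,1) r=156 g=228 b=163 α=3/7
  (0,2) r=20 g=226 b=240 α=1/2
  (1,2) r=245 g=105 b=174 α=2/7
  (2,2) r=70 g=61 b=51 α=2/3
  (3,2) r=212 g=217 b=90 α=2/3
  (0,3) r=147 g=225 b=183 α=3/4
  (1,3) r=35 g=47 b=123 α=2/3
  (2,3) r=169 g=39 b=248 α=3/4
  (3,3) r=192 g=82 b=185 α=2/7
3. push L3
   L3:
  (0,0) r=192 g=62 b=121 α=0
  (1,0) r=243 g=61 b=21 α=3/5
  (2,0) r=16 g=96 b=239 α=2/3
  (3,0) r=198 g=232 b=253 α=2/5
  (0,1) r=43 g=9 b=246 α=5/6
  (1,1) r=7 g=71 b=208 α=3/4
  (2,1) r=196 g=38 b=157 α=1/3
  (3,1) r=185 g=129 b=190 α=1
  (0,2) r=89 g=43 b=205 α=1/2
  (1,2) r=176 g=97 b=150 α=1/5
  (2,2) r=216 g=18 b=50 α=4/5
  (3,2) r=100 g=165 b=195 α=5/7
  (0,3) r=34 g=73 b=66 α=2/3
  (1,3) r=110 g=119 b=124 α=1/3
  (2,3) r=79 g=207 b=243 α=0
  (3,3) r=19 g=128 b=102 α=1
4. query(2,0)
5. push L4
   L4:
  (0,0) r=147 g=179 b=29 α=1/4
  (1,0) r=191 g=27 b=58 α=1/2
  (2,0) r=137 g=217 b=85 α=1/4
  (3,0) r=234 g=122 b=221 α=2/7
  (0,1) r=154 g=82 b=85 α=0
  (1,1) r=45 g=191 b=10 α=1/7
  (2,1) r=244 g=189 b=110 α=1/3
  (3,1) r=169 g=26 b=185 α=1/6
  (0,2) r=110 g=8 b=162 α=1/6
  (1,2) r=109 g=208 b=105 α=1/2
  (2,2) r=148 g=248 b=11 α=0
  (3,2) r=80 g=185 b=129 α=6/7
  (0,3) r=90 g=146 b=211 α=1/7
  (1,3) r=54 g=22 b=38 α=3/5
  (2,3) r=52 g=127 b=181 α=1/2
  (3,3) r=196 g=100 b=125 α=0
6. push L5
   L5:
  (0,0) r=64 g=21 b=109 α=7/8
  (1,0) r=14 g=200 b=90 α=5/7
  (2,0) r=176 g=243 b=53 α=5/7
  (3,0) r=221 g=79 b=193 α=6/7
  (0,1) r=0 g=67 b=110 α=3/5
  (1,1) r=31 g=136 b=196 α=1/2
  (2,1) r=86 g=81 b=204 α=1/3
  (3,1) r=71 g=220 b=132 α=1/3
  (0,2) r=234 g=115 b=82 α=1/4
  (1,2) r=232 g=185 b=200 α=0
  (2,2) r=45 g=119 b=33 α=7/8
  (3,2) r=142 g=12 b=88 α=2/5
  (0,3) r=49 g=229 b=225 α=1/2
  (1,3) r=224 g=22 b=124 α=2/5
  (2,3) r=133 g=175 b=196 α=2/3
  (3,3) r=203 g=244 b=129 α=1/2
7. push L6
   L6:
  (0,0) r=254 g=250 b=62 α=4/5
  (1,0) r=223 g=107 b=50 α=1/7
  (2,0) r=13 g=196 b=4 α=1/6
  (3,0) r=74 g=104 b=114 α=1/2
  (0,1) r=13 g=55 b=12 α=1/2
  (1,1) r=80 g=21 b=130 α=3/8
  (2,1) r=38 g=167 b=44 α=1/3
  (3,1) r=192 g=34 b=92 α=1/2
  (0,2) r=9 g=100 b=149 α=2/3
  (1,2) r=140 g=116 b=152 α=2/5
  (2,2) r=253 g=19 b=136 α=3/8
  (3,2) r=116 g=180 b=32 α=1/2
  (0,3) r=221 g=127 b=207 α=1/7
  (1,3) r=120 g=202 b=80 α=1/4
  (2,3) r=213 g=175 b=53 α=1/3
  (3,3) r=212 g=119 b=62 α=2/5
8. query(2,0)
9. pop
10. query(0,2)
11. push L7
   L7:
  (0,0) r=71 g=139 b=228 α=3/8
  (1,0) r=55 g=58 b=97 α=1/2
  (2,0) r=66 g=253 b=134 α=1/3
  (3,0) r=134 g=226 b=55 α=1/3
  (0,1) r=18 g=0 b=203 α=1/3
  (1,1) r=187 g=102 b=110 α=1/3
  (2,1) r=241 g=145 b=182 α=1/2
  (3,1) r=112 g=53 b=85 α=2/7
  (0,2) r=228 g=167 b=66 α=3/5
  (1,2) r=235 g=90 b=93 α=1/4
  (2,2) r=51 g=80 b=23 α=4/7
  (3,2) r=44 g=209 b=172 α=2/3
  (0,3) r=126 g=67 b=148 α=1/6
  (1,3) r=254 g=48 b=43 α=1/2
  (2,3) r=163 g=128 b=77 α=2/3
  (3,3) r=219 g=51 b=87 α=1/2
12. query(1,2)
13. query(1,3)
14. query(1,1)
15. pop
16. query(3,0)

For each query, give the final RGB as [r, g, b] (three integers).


at x=2,y=0 over L1,L2,L3:
+L1 (α=0) → [0, 0, 0]
+L2 (α=1/5) → [17, 43, 45]
+L3 (α=2/3) → [49/3, 235/3, 523/3]
→ [16, 78, 174]

(2,0) stack=L1,L2,L3,L4,L5,L6; from [0,0,0]:
L1 α=0: [0, 0, 0]
L2 α=1/5: [17, 43, 45]
L3 α=2/3: [49/3, 235/3, 523/3]
L4 α=1/4: [93/2, 113, 152]
L5 α=5/7: [139, 1441/7, 569/7]
L6 α=1/6: [118, 2859/14, 2873/42]
= [118, 204, 68]

(0,2) stack=L1,L2,L3,L4,L5; from [0,0,0]:
after L1 α=1/6: [23/6, 127/3, 185/6]
after L2 α=1/2: [143/12, 805/6, 1625/12]
after L3 α=1/2: [1211/24, 1063/12, 4085/24]
after L4 α=1/6: [8695/144, 5411/72, 24313/144]
after L5 α=1/4: [19927/192, 8171/96, 28249/192]
rounded: [104, 85, 147]

(1,2) stack=L1,L2,L3,L4,L5,L7; from [0,0,0]:
after L1 α=1/3: [61, 35, 151/3]
after L2 α=2/7: [795/7, 55, 257/3]
after L3 α=1/5: [4412/35, 317/5, 1478/15]
after L4 α=1/2: [8227/70, 1357/10, 3053/30]
after L5 α=0: [8227/70, 1357/10, 3053/30]
after L7 α=1/4: [41131/280, 4971/40, 3983/40]
= [147, 124, 100]

at x=1,y=3 over L1,L2,L3,L4,L5,L7:
after L1 α=4/5: [88, 76, 588/5]
after L2 α=2/3: [158/3, 170/3, 606/5]
after L3 α=1/3: [646/9, 697/9, 1832/15]
after L4 α=3/5: [550/9, 1988/45, 5374/75]
after L5 α=2/5: [1894/15, 2648/75, 11574/125]
after L7 α=1/2: [2852/15, 3124/75, 16949/250]
→ [190, 42, 68]

(1,1) stack=L1,L2,L3,L4,L5,L7; from [0,0,0]:
+L1 (α=1/2) → [189/2, 120, 179/2]
+L2 (α=1/2) → [245/4, 171/2, 543/4]
+L3 (α=3/4) → [329/16, 597/8, 3039/16]
+L4 (α=1/7) → [1347/56, 365/4, 9197/56]
+L5 (α=1/2) → [3083/112, 909/8, 20173/112]
+L7 (α=1/3) → [13555/168, 439/4, 26333/168]
= [81, 110, 157]

at x=3,y=0 over L1,L2,L3,L4,L5:
+L1 (α=2/5) → [332/5, 456/5, 128/5]
+L2 (α=1/4) → [544/5, 657/5, 949/20]
+L3 (α=2/5) → [3612/25, 4291/25, 12967/100]
+L4 (α=2/7) → [5952/35, 5511/35, 21807/140]
+L5 (α=6/7) → [52362/245, 22101/245, 183927/980]
= [214, 90, 188]


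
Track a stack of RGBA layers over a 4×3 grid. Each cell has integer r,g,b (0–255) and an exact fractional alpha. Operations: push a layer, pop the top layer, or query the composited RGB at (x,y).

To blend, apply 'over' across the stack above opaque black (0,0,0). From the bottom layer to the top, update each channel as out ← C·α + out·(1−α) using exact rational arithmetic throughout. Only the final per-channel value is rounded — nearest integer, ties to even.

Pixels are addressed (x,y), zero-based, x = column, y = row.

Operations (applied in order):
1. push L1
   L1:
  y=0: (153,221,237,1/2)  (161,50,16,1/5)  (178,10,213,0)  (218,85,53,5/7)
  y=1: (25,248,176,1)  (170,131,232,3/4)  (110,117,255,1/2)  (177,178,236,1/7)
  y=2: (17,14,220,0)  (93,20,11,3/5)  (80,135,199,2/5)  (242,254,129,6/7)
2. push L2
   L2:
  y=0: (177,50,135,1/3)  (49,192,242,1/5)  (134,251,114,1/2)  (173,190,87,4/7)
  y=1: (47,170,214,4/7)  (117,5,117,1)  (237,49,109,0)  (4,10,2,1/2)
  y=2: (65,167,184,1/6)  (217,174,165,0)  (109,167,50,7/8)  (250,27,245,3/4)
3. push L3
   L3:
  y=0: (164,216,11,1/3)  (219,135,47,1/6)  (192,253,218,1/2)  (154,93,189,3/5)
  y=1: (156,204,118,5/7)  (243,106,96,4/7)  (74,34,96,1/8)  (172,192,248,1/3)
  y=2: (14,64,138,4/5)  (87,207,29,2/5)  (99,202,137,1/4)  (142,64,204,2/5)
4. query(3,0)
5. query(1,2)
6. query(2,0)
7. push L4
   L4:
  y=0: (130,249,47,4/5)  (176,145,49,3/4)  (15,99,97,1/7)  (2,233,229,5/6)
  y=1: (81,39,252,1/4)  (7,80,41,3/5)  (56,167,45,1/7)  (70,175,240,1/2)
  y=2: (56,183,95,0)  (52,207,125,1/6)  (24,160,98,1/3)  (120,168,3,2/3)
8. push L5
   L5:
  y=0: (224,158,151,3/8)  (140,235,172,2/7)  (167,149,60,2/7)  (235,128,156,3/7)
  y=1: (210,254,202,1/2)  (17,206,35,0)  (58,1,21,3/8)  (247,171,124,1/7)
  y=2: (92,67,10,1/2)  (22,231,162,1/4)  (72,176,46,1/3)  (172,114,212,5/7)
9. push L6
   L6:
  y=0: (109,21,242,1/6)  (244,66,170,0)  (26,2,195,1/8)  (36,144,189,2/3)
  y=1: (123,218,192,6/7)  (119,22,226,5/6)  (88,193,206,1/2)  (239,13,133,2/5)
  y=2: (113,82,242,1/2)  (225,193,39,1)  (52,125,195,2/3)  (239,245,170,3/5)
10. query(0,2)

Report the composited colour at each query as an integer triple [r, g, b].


(3,0) stack=L1,L2,L3; from [0,0,0]:
L1 α=5/7: [1090/7, 425/7, 265/7]
L2 α=4/7: [8114/49, 6595/49, 3231/49]
L3 α=3/5: [38866/245, 26861/245, 6849/49]
= [159, 110, 140]

query (1,2) [L1,L2,L3] — begin 0,0,0
+L1 (α=3/5) → [279/5, 12, 33/5]
+L2 (α=0) → [279/5, 12, 33/5]
+L3 (α=2/5) → [1707/25, 90, 389/25]
→ [68, 90, 16]

at x=2,y=0 over L1,L2,L3:
L1 α=0: [0, 0, 0]
L2 α=1/2: [67, 251/2, 57]
L3 α=1/2: [259/2, 757/4, 275/2]
→ [130, 189, 138]

(0,2) stack=L1,L2,L3,L4,L5,L6; from [0,0,0]:
L1 α=0: [0, 0, 0]
L2 α=1/6: [65/6, 167/6, 92/3]
L3 α=4/5: [401/30, 1703/30, 1748/15]
L4 α=0: [401/30, 1703/30, 1748/15]
L5 α=1/2: [3161/60, 3713/60, 949/15]
L6 α=1/2: [9941/120, 8633/120, 4579/30]
→ [83, 72, 153]


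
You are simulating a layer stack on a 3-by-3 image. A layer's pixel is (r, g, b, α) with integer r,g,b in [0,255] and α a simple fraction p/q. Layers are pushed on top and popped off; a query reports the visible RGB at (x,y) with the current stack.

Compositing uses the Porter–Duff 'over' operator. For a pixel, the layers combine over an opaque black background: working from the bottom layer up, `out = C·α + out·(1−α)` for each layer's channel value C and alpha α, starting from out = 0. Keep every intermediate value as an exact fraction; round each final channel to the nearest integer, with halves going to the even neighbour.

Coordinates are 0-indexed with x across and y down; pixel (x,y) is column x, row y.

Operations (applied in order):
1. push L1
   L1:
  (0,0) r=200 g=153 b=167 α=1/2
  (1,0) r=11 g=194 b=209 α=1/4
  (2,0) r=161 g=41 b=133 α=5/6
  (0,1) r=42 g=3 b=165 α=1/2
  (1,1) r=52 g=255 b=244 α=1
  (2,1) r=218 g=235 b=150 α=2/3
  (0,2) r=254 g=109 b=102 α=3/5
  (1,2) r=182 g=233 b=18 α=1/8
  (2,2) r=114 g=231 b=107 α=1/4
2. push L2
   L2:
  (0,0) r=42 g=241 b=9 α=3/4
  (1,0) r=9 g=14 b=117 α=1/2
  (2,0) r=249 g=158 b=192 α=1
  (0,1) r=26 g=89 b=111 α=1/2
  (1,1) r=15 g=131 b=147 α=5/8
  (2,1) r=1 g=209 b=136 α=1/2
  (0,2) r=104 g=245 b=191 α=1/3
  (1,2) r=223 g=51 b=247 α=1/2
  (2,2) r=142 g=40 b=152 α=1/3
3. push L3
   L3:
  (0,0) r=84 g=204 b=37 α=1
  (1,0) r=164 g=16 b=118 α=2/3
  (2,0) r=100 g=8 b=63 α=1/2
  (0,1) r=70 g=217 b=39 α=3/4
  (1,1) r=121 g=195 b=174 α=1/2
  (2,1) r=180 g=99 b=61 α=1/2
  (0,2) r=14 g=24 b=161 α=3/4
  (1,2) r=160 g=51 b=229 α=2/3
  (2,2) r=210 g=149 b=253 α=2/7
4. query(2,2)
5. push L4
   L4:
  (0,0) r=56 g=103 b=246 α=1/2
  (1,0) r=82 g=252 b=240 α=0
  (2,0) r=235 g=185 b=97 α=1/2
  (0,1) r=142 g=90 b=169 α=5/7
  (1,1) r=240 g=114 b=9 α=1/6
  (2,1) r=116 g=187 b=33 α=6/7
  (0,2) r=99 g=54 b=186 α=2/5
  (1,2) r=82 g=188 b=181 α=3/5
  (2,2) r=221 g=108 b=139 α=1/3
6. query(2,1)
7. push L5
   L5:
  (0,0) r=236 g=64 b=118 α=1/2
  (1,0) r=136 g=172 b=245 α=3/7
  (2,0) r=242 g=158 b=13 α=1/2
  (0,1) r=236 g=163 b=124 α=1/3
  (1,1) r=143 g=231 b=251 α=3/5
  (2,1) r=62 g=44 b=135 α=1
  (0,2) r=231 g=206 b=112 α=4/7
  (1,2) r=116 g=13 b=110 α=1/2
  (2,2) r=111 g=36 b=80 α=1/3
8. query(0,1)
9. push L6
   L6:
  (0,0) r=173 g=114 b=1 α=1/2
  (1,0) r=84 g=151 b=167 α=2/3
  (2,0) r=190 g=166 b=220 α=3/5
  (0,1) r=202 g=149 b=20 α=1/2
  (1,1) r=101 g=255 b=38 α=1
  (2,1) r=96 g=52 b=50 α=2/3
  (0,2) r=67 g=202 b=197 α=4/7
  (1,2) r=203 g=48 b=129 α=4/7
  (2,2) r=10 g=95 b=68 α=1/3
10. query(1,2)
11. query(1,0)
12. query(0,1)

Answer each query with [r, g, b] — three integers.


(2,2) stack=L1,L2,L3; from [0,0,0]:
L1 α=1/4: [57/2, 231/4, 107/4]
L2 α=1/3: [199/3, 311/6, 137/2]
L3 α=2/7: [2255/21, 3343/42, 1697/14]
→ [107, 80, 121]

(2,1) stack=L1,L2,L3,L4; from [0,0,0]:
L1 α=2/3: [436/3, 470/3, 100]
L2 α=1/2: [439/6, 1097/6, 118]
L3 α=1/2: [1519/12, 1691/12, 179/2]
L4 α=6/7: [9871/84, 2165/12, 575/14]
rounded: [118, 180, 41]

query (0,1) [L1,L2,L3,L4,L5] — begin 0,0,0
+L1 (α=1/2) → [21, 3/2, 165/2]
+L2 (α=1/2) → [47/2, 181/4, 387/4]
+L3 (α=3/4) → [467/8, 2785/16, 855/16]
+L4 (α=5/7) → [3307/28, 6385/56, 7615/56]
+L5 (α=1/3) → [6611/42, 10949/84, 11087/84]
→ [157, 130, 132]

at x=1,y=2 over L1,L2,L3,L4,L5,L6:
L1 α=1/8: [91/4, 233/8, 9/4]
L2 α=1/2: [983/8, 641/16, 997/8]
L3 α=2/3: [1181/8, 2273/48, 4661/24]
L4 α=3/5: [433/4, 15809/120, 11177/60]
L5 α=1/2: [897/8, 17369/240, 17777/120]
L6 α=4/7: [9187/56, 32729/560, 38417/280]
= [164, 58, 137]

at x=1,y=0 over L1,L2,L3,L4,L5,L6:
after L1 α=1/4: [11/4, 97/2, 209/4]
after L2 α=1/2: [47/8, 125/4, 677/8]
after L3 α=2/3: [2671/24, 253/12, 855/8]
after L4 α=0: [2671/24, 253/12, 855/8]
after L5 α=3/7: [5119/42, 1801/21, 2325/14]
after L6 α=2/3: [12175/126, 8143/63, 7001/42]
= [97, 129, 167]

query (0,1) [L1,L2,L3,L4,L5,L6] — begin 0,0,0
L1 α=1/2: [21, 3/2, 165/2]
L2 α=1/2: [47/2, 181/4, 387/4]
L3 α=3/4: [467/8, 2785/16, 855/16]
L4 α=5/7: [3307/28, 6385/56, 7615/56]
L5 α=1/3: [6611/42, 10949/84, 11087/84]
L6 α=1/2: [15095/84, 23465/168, 12767/168]
= [180, 140, 76]


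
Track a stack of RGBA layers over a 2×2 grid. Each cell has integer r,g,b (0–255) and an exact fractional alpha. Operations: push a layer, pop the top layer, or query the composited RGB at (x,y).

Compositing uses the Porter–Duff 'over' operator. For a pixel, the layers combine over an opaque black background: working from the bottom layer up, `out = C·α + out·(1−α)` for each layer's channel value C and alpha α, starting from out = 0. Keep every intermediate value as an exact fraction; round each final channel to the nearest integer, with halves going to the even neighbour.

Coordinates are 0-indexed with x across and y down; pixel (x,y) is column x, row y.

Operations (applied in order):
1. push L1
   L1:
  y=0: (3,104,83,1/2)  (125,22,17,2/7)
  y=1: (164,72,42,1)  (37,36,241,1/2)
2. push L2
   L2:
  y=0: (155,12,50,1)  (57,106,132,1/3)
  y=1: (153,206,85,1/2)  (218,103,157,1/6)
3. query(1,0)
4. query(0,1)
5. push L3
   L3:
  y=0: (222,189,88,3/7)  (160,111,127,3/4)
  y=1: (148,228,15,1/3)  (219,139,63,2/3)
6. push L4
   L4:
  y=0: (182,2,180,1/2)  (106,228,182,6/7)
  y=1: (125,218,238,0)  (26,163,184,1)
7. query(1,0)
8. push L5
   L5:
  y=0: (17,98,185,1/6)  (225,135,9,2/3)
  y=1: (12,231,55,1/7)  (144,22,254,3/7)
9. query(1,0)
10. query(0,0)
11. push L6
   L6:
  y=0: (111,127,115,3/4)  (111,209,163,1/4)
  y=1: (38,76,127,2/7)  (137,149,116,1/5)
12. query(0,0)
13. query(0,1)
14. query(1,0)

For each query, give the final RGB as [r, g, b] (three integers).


query (1,0) [L1,L2] — begin 0,0,0
L1 α=2/7: [250/7, 44/7, 34/7]
L2 α=1/3: [899/21, 830/21, 992/21]
= [43, 40, 47]

at x=0,y=1 over L1,L2:
after L1 α=1: [164, 72, 42]
after L2 α=1/2: [317/2, 139, 127/2]
= [158, 139, 64]

query (1,0) [L1,L2,L3,L4] — begin 0,0,0
after L1 α=2/7: [250/7, 44/7, 34/7]
after L2 α=1/3: [899/21, 830/21, 992/21]
after L3 α=3/4: [10979/84, 7823/84, 8993/84]
after L4 α=6/7: [64403/588, 122735/588, 100721/588]
= [110, 209, 171]

query (1,0) [L1,L2,L3,L4,L5] — begin 0,0,0
after L1 α=2/7: [250/7, 44/7, 34/7]
after L2 α=1/3: [899/21, 830/21, 992/21]
after L3 α=3/4: [10979/84, 7823/84, 8993/84]
after L4 α=6/7: [64403/588, 122735/588, 100721/588]
after L5 α=2/3: [329003/1764, 281495/1764, 111305/1764]
→ [187, 160, 63]

(0,0) stack=L1,L2,L3,L4,L5; from [0,0,0]:
L1 α=1/2: [3/2, 52, 83/2]
L2 α=1: [155, 12, 50]
L3 α=3/7: [1286/7, 615/7, 464/7]
L4 α=1/2: [1280/7, 629/14, 862/7]
L5 α=1/6: [2173/14, 4517/84, 5605/42]
rounded: [155, 54, 133]

query (0,0) [L1,L2,L3,L4,L5,L6] — begin 0,0,0
after L1 α=1/2: [3/2, 52, 83/2]
after L2 α=1: [155, 12, 50]
after L3 α=3/7: [1286/7, 615/7, 464/7]
after L4 α=1/2: [1280/7, 629/14, 862/7]
after L5 α=1/6: [2173/14, 4517/84, 5605/42]
after L6 α=3/4: [6835/56, 36521/336, 20095/168]
= [122, 109, 120]

at x=0,y=1 over L1,L2,L3,L4,L5,L6:
L1 α=1: [164, 72, 42]
L2 α=1/2: [317/2, 139, 127/2]
L3 α=1/3: [155, 506/3, 142/3]
L4 α=0: [155, 506/3, 142/3]
L5 α=1/7: [942/7, 1243/7, 339/7]
L6 α=2/7: [5242/49, 7279/49, 3473/49]
→ [107, 149, 71]

query (1,0) [L1,L2,L3,L4,L5,L6] — begin 0,0,0
L1 α=2/7: [250/7, 44/7, 34/7]
L2 α=1/3: [899/21, 830/21, 992/21]
L3 α=3/4: [10979/84, 7823/84, 8993/84]
L4 α=6/7: [64403/588, 122735/588, 100721/588]
L5 α=2/3: [329003/1764, 281495/1764, 111305/1764]
L6 α=1/4: [394271/2352, 404387/2352, 207149/2352]
rounded: [168, 172, 88]


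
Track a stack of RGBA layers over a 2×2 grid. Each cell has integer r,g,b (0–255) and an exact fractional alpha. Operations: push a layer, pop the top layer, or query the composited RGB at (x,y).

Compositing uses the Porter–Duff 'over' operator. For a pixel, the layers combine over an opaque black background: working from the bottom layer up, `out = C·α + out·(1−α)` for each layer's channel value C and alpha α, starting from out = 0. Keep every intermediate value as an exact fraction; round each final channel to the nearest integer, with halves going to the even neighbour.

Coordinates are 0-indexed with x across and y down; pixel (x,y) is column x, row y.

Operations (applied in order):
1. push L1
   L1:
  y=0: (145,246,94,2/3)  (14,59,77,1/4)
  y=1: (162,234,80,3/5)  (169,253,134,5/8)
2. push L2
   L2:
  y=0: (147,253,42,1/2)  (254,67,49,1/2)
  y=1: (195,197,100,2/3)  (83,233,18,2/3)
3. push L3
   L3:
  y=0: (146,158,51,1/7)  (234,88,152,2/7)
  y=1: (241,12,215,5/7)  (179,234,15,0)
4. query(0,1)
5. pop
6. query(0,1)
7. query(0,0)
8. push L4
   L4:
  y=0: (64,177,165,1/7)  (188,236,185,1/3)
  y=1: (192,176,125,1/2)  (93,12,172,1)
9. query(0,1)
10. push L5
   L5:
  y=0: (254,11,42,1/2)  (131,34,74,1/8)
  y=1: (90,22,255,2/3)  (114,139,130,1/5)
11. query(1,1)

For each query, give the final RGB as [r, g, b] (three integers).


(0,1) stack=L1,L2,L3; from [0,0,0]:
after L1 α=3/5: [486/5, 702/5, 48]
after L2 α=2/3: [812/5, 2672/15, 248/3]
after L3 α=5/7: [7649/35, 892/15, 3721/21]
→ [219, 59, 177]

at x=0,y=1 over L1,L2:
+L1 (α=3/5) → [486/5, 702/5, 48]
+L2 (α=2/3) → [812/5, 2672/15, 248/3]
→ [162, 178, 83]

at x=0,y=0 over L1,L2:
L1 α=2/3: [290/3, 164, 188/3]
L2 α=1/2: [731/6, 417/2, 157/3]
rounded: [122, 208, 52]

(0,1) stack=L1,L2,L4; from [0,0,0]:
+L1 (α=3/5) → [486/5, 702/5, 48]
+L2 (α=2/3) → [812/5, 2672/15, 248/3]
+L4 (α=1/2) → [886/5, 2656/15, 623/6]
rounded: [177, 177, 104]

at x=1,y=1 over L1,L2,L4,L5:
after L1 α=5/8: [845/8, 1265/8, 335/4]
after L2 α=2/3: [2173/24, 4993/24, 479/12]
after L4 α=1: [93, 12, 172]
after L5 α=1/5: [486/5, 187/5, 818/5]
→ [97, 37, 164]


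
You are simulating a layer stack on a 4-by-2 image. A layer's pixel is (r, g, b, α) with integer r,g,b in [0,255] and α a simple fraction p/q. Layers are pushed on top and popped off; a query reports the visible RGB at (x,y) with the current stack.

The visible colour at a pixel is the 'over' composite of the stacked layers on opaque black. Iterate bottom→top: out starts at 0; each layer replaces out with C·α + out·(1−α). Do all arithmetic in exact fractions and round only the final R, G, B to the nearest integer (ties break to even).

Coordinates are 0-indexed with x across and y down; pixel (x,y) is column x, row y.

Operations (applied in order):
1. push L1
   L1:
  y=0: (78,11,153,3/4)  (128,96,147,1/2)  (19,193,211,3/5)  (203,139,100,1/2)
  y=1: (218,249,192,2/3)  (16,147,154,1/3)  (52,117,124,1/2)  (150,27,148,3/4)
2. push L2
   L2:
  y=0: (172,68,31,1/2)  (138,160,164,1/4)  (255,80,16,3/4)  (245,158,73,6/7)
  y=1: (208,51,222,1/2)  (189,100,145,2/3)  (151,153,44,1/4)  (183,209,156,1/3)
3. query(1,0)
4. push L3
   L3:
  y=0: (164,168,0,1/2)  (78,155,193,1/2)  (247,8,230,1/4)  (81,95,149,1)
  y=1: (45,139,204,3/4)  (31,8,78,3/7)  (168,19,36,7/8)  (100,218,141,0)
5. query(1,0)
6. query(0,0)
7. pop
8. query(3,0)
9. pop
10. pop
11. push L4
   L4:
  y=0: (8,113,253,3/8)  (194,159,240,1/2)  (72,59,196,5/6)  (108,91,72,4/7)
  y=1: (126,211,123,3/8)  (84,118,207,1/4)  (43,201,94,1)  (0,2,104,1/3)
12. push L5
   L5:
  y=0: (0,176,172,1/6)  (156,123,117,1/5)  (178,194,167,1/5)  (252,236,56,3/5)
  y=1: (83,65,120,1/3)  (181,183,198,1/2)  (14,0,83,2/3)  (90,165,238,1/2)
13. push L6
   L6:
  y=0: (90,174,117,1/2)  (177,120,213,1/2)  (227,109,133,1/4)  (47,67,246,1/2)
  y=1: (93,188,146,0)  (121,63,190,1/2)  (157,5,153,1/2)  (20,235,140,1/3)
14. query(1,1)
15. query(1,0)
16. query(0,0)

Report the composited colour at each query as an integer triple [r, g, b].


query (1,0) [L1,L2] — begin 0,0,0
after L1 α=1/2: [64, 48, 147/2]
after L2 α=1/4: [165/2, 76, 769/8]
rounded: [82, 76, 96]

query (1,0) [L1,L2,L3] — begin 0,0,0
+L1 (α=1/2) → [64, 48, 147/2]
+L2 (α=1/4) → [165/2, 76, 769/8]
+L3 (α=1/2) → [321/4, 231/2, 2313/16]
= [80, 116, 145]

at x=0,y=0 over L1,L2,L3:
L1 α=3/4: [117/2, 33/4, 459/4]
L2 α=1/2: [461/4, 305/8, 583/8]
L3 α=1/2: [1117/8, 1649/16, 583/16]
rounded: [140, 103, 36]

(3,0) stack=L1,L2; from [0,0,0]:
L1 α=1/2: [203/2, 139/2, 50]
L2 α=6/7: [449/2, 2035/14, 488/7]
→ [224, 145, 70]

(1,1) stack=L4,L5,L6; from [0,0,0]:
L4 α=1/4: [21, 59/2, 207/4]
L5 α=1/2: [101, 425/4, 999/8]
L6 α=1/2: [111, 677/8, 2519/16]
→ [111, 85, 157]

query (1,0) [L4,L5,L6] — begin 0,0,0
+L4 (α=1/2) → [97, 159/2, 120]
+L5 (α=1/5) → [544/5, 441/5, 597/5]
+L6 (α=1/2) → [1429/10, 1041/10, 831/5]
→ [143, 104, 166]

query (0,0) [L4,L5,L6] — begin 0,0,0
L4 α=3/8: [3, 339/8, 759/8]
L5 α=1/6: [5/2, 3103/48, 5171/48]
L6 α=1/2: [185/4, 11455/96, 10787/96]
rounded: [46, 119, 112]


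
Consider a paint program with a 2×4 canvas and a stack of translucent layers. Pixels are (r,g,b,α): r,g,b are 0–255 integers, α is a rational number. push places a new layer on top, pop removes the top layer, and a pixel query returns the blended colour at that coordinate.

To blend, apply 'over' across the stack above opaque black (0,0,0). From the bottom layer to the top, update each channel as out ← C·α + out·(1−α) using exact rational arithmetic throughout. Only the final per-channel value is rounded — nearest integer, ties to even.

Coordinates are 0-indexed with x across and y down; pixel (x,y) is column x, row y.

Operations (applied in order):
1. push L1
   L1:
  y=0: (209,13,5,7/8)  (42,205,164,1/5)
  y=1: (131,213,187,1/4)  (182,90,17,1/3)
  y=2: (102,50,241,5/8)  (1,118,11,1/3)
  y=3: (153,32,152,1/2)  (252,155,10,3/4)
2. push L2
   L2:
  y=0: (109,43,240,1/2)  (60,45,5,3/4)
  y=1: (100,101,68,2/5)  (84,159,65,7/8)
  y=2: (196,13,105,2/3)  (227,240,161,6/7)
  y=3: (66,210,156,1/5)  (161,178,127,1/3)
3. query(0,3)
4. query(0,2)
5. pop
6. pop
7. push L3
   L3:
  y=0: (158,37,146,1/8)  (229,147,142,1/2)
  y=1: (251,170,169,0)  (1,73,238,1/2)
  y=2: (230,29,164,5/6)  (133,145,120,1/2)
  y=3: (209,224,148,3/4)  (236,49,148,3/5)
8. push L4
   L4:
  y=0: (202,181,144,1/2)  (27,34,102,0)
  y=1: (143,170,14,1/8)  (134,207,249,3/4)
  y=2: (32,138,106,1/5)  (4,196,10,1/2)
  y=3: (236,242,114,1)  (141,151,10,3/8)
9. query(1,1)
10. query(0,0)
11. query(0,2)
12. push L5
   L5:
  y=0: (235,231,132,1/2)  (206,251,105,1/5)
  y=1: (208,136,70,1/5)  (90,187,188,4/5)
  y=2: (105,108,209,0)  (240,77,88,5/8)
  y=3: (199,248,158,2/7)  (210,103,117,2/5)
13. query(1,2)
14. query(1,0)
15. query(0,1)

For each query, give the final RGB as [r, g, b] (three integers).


query (0,3) [L1,L2] — begin 0,0,0
after L1 α=1/2: [153/2, 16, 76]
after L2 α=1/5: [372/5, 274/5, 92]
→ [74, 55, 92]

at x=0,y=2 over L1,L2:
after L1 α=5/8: [255/4, 125/4, 1205/8]
after L2 α=2/3: [1823/12, 229/12, 2885/24]
rounded: [152, 19, 120]

query (1,1) [L3,L4] — begin 0,0,0
+L3 (α=1/2) → [1/2, 73/2, 119]
+L4 (α=3/4) → [805/8, 1315/8, 433/2]
→ [101, 164, 216]

query (0,0) [L3,L4] — begin 0,0,0
L3 α=1/8: [79/4, 37/8, 73/4]
L4 α=1/2: [887/8, 1485/16, 649/8]
rounded: [111, 93, 81]

at x=0,y=2 over L3,L4:
L3 α=5/6: [575/3, 145/6, 410/3]
L4 α=1/5: [2396/15, 704/15, 1958/15]
→ [160, 47, 131]

query (1,2) [L3,L4,L5] — begin 0,0,0
after L3 α=1/2: [133/2, 145/2, 60]
after L4 α=1/2: [141/4, 537/4, 35]
after L5 α=5/8: [5223/32, 3151/32, 545/8]
rounded: [163, 98, 68]

query (1,0) [L3,L4,L5] — begin 0,0,0
after L3 α=1/2: [229/2, 147/2, 71]
after L4 α=0: [229/2, 147/2, 71]
after L5 α=1/5: [664/5, 109, 389/5]
rounded: [133, 109, 78]

at x=0,y=1 over L3,L4,L5:
L3 α=0: [0, 0, 0]
L4 α=1/8: [143/8, 85/4, 7/4]
L5 α=1/5: [559/10, 221/5, 77/5]
→ [56, 44, 15]


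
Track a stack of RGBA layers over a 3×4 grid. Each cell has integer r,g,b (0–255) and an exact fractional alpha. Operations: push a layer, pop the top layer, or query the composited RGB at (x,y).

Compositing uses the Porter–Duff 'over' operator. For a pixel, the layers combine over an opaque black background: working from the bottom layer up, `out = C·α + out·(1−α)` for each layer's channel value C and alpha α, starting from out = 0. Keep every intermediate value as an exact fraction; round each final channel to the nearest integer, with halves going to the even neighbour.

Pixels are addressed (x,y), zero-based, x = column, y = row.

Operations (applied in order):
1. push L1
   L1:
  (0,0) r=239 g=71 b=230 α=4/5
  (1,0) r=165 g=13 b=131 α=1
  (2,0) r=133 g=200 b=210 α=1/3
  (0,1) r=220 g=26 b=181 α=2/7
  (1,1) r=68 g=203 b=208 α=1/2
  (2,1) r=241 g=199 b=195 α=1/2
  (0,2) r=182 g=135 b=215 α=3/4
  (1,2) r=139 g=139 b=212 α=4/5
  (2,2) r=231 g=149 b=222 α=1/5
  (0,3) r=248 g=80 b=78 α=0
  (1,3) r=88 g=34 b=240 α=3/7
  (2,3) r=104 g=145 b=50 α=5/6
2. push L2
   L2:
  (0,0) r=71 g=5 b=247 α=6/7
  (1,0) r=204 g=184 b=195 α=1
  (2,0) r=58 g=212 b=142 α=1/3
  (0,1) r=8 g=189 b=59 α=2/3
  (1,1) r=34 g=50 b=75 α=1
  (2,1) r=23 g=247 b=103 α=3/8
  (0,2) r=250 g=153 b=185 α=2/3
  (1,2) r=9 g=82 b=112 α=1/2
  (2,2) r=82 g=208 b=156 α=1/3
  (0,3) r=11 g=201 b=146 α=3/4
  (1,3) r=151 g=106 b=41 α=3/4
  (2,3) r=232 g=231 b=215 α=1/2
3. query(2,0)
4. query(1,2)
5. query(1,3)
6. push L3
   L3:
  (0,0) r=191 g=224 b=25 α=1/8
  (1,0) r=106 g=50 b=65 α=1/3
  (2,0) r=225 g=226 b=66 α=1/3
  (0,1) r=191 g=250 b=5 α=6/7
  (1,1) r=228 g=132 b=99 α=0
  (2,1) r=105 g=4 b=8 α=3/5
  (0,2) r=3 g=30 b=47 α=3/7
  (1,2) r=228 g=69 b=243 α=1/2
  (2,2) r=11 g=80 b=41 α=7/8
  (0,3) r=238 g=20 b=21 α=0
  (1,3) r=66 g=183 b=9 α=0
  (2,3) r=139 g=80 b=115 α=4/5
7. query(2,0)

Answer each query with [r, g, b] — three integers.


at x=2,y=0 over L1,L2:
L1 α=1/3: [133/3, 200/3, 70]
L2 α=1/3: [440/9, 1036/9, 94]
rounded: [49, 115, 94]

at x=1,y=2 over L1,L2:
after L1 α=4/5: [556/5, 556/5, 848/5]
after L2 α=1/2: [601/10, 483/5, 704/5]
rounded: [60, 97, 141]

query (1,3) [L1,L2] — begin 0,0,0
after L1 α=3/7: [264/7, 102/7, 720/7]
after L2 α=3/4: [3435/28, 582/7, 1581/28]
= [123, 83, 56]

query (2,0) [L1,L2,L3] — begin 0,0,0
after L1 α=1/3: [133/3, 200/3, 70]
after L2 α=1/3: [440/9, 1036/9, 94]
after L3 α=1/3: [2905/27, 4106/27, 254/3]
rounded: [108, 152, 85]


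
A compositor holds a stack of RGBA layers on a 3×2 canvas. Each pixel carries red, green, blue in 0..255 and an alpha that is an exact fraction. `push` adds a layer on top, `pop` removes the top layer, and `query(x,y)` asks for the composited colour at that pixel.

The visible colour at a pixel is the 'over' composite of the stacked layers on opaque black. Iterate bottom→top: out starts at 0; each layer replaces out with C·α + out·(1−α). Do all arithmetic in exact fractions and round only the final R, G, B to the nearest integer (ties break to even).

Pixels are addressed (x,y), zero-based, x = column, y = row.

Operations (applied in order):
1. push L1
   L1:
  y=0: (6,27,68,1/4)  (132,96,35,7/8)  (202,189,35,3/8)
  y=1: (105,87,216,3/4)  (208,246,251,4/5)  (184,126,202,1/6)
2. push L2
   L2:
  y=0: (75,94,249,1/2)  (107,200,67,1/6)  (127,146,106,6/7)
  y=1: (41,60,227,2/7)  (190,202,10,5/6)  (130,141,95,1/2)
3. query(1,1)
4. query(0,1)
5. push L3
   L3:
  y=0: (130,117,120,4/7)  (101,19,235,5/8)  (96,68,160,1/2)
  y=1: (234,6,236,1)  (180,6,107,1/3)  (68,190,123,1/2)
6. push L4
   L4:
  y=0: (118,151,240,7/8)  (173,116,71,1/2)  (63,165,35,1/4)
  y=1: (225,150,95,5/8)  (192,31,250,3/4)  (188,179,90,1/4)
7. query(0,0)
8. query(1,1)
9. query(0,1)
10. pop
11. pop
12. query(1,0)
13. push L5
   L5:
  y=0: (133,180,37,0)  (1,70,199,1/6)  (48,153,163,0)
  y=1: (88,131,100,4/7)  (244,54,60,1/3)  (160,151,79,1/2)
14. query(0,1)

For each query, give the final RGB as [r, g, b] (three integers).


query (1,1) [L1,L2] — begin 0,0,0
after L1 α=4/5: [832/5, 984/5, 1004/5]
after L2 α=5/6: [2791/15, 3017/15, 209/5]
→ [186, 201, 42]

at x=0,y=1 over L1,L2:
after L1 α=3/4: [315/4, 261/4, 162]
after L2 α=2/7: [1903/28, 255/4, 1264/7]
rounded: [68, 64, 181]

at x=0,y=0 over L1,L2,L3,L4:
L1 α=1/4: [3/2, 27/4, 17]
L2 α=1/2: [153/4, 403/8, 133]
L3 α=4/7: [2539/28, 4953/56, 879/7]
L4 α=7/8: [25667/224, 64145/448, 12639/56]
rounded: [115, 143, 226]

at x=1,y=1 over L1,L2,L3,L4:
after L1 α=4/5: [832/5, 984/5, 1004/5]
after L2 α=5/6: [2791/15, 3017/15, 209/5]
after L3 α=1/3: [8282/45, 6124/45, 953/15]
after L4 α=3/4: [17101/90, 10309/180, 12203/60]
= [190, 57, 203]

(0,1) stack=L1,L2,L3,L4; from [0,0,0]:
after L1 α=3/4: [315/4, 261/4, 162]
after L2 α=2/7: [1903/28, 255/4, 1264/7]
after L3 α=1: [234, 6, 236]
after L4 α=5/8: [1827/8, 96, 1183/8]
rounded: [228, 96, 148]

query (1,0) [L1,L2] — begin 0,0,0
L1 α=7/8: [231/2, 84, 245/8]
L2 α=1/6: [1369/12, 310/3, 587/16]
= [114, 103, 37]

query (0,1) [L1,L2,L5] — begin 0,0,0
+L1 (α=3/4) → [315/4, 261/4, 162]
+L2 (α=2/7) → [1903/28, 255/4, 1264/7]
+L5 (α=4/7) → [15565/196, 2861/28, 6592/49]
rounded: [79, 102, 135]


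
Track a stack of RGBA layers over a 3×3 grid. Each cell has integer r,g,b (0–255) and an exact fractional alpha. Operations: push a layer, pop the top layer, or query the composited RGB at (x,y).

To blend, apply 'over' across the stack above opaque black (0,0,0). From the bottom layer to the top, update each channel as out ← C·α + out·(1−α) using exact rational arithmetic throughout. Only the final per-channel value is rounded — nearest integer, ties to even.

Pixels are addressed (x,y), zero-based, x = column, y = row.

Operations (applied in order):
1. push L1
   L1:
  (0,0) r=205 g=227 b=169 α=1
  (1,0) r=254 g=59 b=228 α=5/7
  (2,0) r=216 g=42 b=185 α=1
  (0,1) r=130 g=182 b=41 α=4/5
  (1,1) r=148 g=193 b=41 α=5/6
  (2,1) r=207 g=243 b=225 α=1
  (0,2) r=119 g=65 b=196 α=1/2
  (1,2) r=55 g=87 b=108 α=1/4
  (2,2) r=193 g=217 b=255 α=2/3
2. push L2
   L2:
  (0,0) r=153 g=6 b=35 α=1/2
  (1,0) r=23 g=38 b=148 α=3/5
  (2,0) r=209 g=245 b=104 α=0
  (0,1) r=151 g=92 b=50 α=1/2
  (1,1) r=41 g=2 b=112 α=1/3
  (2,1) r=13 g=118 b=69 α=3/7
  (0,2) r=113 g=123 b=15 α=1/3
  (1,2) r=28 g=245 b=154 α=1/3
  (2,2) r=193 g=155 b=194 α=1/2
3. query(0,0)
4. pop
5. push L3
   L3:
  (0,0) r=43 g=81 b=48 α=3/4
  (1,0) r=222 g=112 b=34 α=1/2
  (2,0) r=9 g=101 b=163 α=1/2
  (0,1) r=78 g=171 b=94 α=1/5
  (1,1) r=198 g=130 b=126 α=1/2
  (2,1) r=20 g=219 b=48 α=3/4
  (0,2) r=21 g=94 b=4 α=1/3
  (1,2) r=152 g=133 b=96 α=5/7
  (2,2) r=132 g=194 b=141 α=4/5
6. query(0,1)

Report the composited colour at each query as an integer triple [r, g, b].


query (0,0) [L1,L2] — begin 0,0,0
L1 α=1: [205, 227, 169]
L2 α=1/2: [179, 233/2, 102]
→ [179, 116, 102]

query (0,1) [L1,L3] — begin 0,0,0
L1 α=4/5: [104, 728/5, 164/5]
L3 α=1/5: [494/5, 3767/25, 1126/25]
rounded: [99, 151, 45]


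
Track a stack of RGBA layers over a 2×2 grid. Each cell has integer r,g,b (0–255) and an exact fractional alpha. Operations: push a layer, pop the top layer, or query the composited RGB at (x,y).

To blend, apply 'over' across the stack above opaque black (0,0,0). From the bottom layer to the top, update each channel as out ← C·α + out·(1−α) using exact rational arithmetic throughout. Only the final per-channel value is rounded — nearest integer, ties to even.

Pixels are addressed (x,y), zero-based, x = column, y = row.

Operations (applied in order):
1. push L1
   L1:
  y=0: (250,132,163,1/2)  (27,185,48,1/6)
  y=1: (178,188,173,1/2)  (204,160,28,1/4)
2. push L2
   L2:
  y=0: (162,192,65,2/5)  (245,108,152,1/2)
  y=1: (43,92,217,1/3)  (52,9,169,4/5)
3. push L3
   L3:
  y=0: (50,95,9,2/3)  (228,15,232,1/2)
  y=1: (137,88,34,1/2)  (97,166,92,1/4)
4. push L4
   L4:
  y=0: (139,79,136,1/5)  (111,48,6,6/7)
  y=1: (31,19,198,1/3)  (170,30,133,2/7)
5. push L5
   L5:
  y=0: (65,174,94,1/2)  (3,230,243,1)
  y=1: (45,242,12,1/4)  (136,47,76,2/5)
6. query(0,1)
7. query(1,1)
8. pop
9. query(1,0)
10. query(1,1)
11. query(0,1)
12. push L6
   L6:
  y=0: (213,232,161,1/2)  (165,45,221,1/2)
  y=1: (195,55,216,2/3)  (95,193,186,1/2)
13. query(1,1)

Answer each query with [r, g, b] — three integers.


at x=0,y=1 over L1,L2,L3,L4,L5:
L1 α=1/2: [89, 94, 173/2]
L2 α=1/3: [221/3, 280/3, 130]
L3 α=1/2: [316/3, 272/3, 82]
L4 α=1/3: [725/9, 601/9, 362/3]
L5 α=1/4: [215/3, 1327/12, 187/2]
rounded: [72, 111, 94]

(1,1) stack=L1,L2,L3,L4,L5; from [0,0,0]:
after L1 α=1/4: [51, 40, 7]
after L2 α=4/5: [259/5, 76/5, 683/5]
after L3 α=1/4: [631/10, 529/10, 2509/20]
after L4 α=2/7: [1311/14, 649/14, 3573/28]
after L5 α=2/5: [7741/70, 3263/70, 2995/28]
rounded: [111, 47, 107]

(1,0) stack=L1,L2,L3,L4; from [0,0,0]:
+L1 (α=1/6) → [9/2, 185/6, 8]
+L2 (α=1/2) → [499/4, 833/12, 80]
+L3 (α=1/2) → [1411/8, 1013/24, 156]
+L4 (α=6/7) → [6739/56, 7925/168, 192/7]
= [120, 47, 27]

(1,1) stack=L1,L2,L3,L4; from [0,0,0]:
+L1 (α=1/4) → [51, 40, 7]
+L2 (α=4/5) → [259/5, 76/5, 683/5]
+L3 (α=1/4) → [631/10, 529/10, 2509/20]
+L4 (α=2/7) → [1311/14, 649/14, 3573/28]
rounded: [94, 46, 128]

at x=0,y=1 over L1,L2,L3,L4:
L1 α=1/2: [89, 94, 173/2]
L2 α=1/3: [221/3, 280/3, 130]
L3 α=1/2: [316/3, 272/3, 82]
L4 α=1/3: [725/9, 601/9, 362/3]
→ [81, 67, 121]

at x=1,y=1 over L1,L2,L3,L4,L6:
L1 α=1/4: [51, 40, 7]
L2 α=4/5: [259/5, 76/5, 683/5]
L3 α=1/4: [631/10, 529/10, 2509/20]
L4 α=2/7: [1311/14, 649/14, 3573/28]
L6 α=1/2: [2641/28, 3351/28, 8781/56]
→ [94, 120, 157]


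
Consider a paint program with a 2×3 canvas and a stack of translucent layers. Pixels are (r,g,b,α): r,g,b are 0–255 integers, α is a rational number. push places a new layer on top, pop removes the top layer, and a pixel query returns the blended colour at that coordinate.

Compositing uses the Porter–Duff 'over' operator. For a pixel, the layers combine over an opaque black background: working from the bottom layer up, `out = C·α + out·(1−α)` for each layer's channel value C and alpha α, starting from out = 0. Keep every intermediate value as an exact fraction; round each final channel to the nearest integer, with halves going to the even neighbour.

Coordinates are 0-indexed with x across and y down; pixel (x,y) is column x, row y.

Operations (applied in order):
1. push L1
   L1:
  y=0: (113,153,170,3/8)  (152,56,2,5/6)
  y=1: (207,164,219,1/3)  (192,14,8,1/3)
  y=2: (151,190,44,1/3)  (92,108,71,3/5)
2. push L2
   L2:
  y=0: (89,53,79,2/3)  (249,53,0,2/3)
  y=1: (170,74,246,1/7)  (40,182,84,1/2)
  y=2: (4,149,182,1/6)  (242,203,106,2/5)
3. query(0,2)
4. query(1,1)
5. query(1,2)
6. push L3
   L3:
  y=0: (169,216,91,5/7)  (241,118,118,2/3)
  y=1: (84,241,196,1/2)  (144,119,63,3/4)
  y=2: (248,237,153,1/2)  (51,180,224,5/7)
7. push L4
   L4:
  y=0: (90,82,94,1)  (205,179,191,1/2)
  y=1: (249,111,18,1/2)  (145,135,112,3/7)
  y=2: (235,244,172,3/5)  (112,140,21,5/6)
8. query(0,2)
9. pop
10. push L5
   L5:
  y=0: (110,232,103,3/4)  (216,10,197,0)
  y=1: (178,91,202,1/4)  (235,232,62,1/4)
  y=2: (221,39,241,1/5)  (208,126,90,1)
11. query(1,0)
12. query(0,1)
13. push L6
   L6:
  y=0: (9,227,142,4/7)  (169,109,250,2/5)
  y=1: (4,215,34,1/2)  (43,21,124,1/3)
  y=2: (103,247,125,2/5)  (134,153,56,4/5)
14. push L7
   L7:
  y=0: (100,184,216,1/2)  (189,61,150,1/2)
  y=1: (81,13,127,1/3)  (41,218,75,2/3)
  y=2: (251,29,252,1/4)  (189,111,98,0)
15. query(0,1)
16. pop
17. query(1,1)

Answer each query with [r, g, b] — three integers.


at x=0,y=2 over L1,L2:
after L1 α=1/3: [151/3, 190/3, 44/3]
after L2 α=1/6: [767/18, 1397/18, 383/9]
rounded: [43, 78, 43]

query (1,1) [L1,L2] — begin 0,0,0
after L1 α=1/3: [64, 14/3, 8/3]
after L2 α=1/2: [52, 280/3, 130/3]
→ [52, 93, 43]

at x=1,y=2 over L1,L2:
L1 α=3/5: [276/5, 324/5, 213/5]
L2 α=2/5: [3248/25, 3002/25, 1699/25]
→ [130, 120, 68]

(0,2) stack=L1,L2,L3,L4; from [0,0,0]:
after L1 α=1/3: [151/3, 190/3, 44/3]
after L2 α=1/6: [767/18, 1397/18, 383/9]
after L3 α=1/2: [5231/36, 5663/36, 880/9]
after L4 α=3/5: [17921/90, 18839/90, 6404/45]
rounded: [199, 209, 142]

query (1,0) [L1,L2,L3,L5] — begin 0,0,0
L1 α=5/6: [380/3, 140/3, 5/3]
L2 α=2/3: [1874/9, 458/9, 5/9]
L3 α=2/3: [6212/27, 2582/27, 2129/27]
L5 α=0: [6212/27, 2582/27, 2129/27]
rounded: [230, 96, 79]

query (0,1) [L1,L2,L3,L5] — begin 0,0,0
+L1 (α=1/3) → [69, 164/3, 73]
+L2 (α=1/7) → [584/7, 402/7, 684/7]
+L3 (α=1/2) → [586/7, 2089/14, 1028/7]
+L5 (α=1/4) → [751/7, 7541/56, 2249/14]
→ [107, 135, 161]

(0,1) stack=L1,L2,L3,L5,L6,L7; from [0,0,0]:
+L1 (α=1/3) → [69, 164/3, 73]
+L2 (α=1/7) → [584/7, 402/7, 684/7]
+L3 (α=1/2) → [586/7, 2089/14, 1028/7]
+L5 (α=1/4) → [751/7, 7541/56, 2249/14]
+L6 (α=1/2) → [779/14, 19581/112, 2725/28]
+L7 (α=1/3) → [1346/21, 20309/168, 1501/14]
→ [64, 121, 107]

query (1,1) [L1,L2,L3,L5,L6] — begin 0,0,0
+L1 (α=1/3) → [64, 14/3, 8/3]
+L2 (α=1/2) → [52, 280/3, 130/3]
+L3 (α=3/4) → [121, 1351/12, 697/12]
+L5 (α=1/4) → [299/2, 2279/16, 945/16]
+L6 (α=1/3) → [114, 2447/24, 1937/24]
→ [114, 102, 81]


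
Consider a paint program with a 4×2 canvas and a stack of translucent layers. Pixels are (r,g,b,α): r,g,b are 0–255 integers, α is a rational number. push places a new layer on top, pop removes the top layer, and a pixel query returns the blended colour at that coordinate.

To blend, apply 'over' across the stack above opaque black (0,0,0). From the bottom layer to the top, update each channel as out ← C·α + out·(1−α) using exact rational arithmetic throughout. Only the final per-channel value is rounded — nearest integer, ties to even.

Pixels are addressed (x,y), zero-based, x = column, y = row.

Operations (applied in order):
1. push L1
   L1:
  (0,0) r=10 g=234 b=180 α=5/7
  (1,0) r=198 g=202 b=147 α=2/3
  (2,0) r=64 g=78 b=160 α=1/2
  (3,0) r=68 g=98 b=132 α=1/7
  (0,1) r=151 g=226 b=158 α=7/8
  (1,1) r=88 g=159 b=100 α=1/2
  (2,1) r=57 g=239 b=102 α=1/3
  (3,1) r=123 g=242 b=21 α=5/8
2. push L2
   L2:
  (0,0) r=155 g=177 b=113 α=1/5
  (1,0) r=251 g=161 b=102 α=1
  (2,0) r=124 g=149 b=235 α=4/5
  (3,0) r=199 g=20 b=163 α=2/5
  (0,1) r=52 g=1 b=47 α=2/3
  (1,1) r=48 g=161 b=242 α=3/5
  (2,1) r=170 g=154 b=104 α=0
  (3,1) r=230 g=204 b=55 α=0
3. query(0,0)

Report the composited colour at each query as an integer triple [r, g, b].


query (0,0) [L1,L2] — begin 0,0,0
L1 α=5/7: [50/7, 1170/7, 900/7]
L2 α=1/5: [257/7, 5919/35, 4391/35]
→ [37, 169, 125]


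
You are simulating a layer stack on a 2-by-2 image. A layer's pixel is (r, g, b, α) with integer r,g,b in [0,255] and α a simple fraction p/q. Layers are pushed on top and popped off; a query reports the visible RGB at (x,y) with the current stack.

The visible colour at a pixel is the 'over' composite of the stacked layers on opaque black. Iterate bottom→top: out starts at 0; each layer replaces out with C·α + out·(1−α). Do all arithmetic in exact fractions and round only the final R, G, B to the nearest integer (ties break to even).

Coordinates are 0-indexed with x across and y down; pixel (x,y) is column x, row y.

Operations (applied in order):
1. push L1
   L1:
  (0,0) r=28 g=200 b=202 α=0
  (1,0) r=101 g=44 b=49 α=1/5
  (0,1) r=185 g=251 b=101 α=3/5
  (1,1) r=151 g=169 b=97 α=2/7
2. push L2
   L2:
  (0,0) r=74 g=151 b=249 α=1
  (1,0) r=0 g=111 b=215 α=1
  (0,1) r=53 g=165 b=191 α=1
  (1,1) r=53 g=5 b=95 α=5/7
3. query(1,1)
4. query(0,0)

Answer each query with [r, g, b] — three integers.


query (1,1) [L1,L2] — begin 0,0,0
after L1 α=2/7: [302/7, 338/7, 194/7]
after L2 α=5/7: [2459/49, 851/49, 3713/49]
= [50, 17, 76]

at x=0,y=0 over L1,L2:
after L1 α=0: [0, 0, 0]
after L2 α=1: [74, 151, 249]
rounded: [74, 151, 249]
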